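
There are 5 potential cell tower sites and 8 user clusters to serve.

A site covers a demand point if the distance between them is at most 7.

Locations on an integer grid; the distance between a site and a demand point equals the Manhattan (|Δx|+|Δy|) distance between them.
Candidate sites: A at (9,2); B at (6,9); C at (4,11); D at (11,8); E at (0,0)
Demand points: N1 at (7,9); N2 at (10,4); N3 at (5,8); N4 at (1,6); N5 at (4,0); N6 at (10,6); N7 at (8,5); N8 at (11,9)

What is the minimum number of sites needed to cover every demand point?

Coverage sets (demand points within 7 of each site):
  A: {N2, N5, N6, N7}
  B: {N1, N3, N6, N7, N8}
  C: {N1, N3}
  D: {N1, N2, N3, N6, N7, N8}
  E: {N4, N5}
No single site covers all 8 demand points.
But {D, E} covers everything, so the minimum is 2.

2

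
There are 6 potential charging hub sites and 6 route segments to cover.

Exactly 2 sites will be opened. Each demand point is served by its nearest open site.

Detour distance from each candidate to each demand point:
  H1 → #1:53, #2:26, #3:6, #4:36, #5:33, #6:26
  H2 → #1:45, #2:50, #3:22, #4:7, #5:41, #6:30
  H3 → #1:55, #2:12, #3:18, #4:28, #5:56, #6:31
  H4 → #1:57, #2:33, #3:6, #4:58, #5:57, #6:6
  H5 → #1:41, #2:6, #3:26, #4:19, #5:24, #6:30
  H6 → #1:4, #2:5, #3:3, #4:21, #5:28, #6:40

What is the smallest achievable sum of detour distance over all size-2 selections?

67

Open {H4, H6}.
  #1→H6 4, #2→H6 5, #3→H6 3, #4→H6 21, #5→H6 28, #6→H4 6  ⇒ total 67.
Compare {H2, H6}: total 77.
Compare {H5, H6}: total 85.
No size-2 selection does better; minimum is 67.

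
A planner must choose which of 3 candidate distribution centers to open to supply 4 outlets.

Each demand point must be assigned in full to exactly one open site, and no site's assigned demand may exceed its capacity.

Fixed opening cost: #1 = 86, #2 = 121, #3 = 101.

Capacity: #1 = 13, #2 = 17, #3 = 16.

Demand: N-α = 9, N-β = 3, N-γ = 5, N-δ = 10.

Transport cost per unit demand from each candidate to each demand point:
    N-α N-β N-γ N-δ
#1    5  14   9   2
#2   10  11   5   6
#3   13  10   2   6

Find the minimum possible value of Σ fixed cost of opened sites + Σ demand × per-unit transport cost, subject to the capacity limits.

344

Open {#1, #3}; cheapest assignment that respects the capacities:
  #1 (cap 13, load 12): N-α, N-β — cost 9×5 + 3×14 = 87
  #3 (cap 16, load 15): N-γ, N-δ — cost 5×2 + 10×6 = 70
  Shipping 157, fixed 187 → total 344.
  Any other capacity-feasible assignment to {#1, #3} ships for at least 157.
Compare {#1, #2}: its best feasible assignment gives total 375.
Compare {#2, #3}: its best feasible assignment gives total 415.
Every other set of open sites that can feasibly serve all demand totals ≥ 375 even under its best assignment. Minimum: 344.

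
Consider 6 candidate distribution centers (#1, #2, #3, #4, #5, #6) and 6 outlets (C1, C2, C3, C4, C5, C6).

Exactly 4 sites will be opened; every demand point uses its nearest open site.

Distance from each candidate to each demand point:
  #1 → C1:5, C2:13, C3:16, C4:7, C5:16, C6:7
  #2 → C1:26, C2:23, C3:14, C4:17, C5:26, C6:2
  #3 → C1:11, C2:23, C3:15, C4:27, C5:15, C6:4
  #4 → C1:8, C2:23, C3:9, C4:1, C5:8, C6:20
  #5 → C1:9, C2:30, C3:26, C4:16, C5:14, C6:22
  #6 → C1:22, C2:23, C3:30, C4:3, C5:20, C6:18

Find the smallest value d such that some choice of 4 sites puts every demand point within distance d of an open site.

Open {#1, #2, #3, #4}.
  Farthest demand point is C2 at distance 13 (to #1); all others are ≤ 13.
With {#1, #2, #4, #5} the worst case is 13.
With {#1, #2, #4, #6} the worst case is 13.
No size-4 selection achieves below 13.

13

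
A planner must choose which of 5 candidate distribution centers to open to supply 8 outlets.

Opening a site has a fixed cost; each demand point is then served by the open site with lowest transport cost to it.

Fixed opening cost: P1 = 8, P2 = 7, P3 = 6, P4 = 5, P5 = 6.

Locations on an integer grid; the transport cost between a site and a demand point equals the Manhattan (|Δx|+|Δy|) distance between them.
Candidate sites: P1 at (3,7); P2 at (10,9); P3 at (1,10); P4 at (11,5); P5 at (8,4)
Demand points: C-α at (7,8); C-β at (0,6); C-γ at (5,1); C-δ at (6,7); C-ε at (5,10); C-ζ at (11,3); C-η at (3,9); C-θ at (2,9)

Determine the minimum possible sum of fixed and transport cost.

Open {P1, P4}: assign each demand point to its cheapest open site.
  C-α→P1 5, C-β→P1 4, C-γ→P1 8, C-δ→P1 3, C-ε→P1 5, C-ζ→P4 2, C-η→P1 2, C-θ→P1 3
  transport cost 32, fixed 13 → total 45.
Compare {P1, P5}: transport cost 32 + fixed 14 = 46.
Compare {P3, P5}: transport cost 34 + fixed 12 = 46.
Compare {P1, P3, P4}: transport cost 30 + fixed 19 = 49.
All other subsets cost ≥ 46. Minimum total cost: 45.

45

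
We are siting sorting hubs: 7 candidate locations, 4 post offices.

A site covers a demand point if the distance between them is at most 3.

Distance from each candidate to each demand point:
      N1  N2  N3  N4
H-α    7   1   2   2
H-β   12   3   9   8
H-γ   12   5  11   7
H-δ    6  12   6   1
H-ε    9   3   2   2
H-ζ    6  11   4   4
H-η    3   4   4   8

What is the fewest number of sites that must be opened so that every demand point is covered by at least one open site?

Coverage sets (demand points within 3 of each site):
  H-α: {N2, N3, N4}
  H-β: {N2}
  H-γ: {}
  H-δ: {N4}
  H-ε: {N2, N3, N4}
  H-ζ: {}
  H-η: {N1}
No single site covers all 4 demand points.
But {H-α, H-η} covers everything, so the minimum is 2.

2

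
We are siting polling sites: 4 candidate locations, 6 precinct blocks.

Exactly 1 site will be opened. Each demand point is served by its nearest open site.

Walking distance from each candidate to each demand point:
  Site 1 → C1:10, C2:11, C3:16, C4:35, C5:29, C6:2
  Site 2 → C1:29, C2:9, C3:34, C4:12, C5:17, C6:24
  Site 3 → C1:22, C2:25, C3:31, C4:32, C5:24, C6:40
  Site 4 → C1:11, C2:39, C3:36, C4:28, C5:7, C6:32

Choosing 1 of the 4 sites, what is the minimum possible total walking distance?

103

Open {Site 1}.
  C1→Site 1 10, C2→Site 1 11, C3→Site 1 16, C4→Site 1 35, C5→Site 1 29, C6→Site 1 2  ⇒ total 103.
Compare {Site 2}: total 125.
Compare {Site 4}: total 153.
No size-1 selection does better; minimum is 103.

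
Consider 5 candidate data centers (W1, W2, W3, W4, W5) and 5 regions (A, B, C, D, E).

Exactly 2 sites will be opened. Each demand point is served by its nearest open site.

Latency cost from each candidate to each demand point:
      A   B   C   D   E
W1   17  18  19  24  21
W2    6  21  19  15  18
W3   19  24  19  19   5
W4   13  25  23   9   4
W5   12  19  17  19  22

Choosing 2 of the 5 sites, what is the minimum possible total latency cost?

Open {W2, W4}.
  A→W2 6, B→W2 21, C→W2 19, D→W4 9, E→W4 4  ⇒ total 59.
Compare {W4, W5}: total 61.
Compare {W1, W4}: total 63.
No size-2 selection does better; minimum is 59.

59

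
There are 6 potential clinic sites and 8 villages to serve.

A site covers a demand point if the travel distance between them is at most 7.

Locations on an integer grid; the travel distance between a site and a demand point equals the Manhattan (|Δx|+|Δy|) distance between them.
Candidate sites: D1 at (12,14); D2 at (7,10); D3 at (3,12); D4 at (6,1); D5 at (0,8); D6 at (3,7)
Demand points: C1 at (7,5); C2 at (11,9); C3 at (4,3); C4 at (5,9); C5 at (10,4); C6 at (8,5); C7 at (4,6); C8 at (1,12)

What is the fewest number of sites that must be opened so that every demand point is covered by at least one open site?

Coverage sets (demand points within 7 of each site):
  D1: {C2}
  D2: {C1, C2, C4, C6, C7}
  D3: {C4, C7, C8}
  D4: {C1, C3, C5, C6, C7}
  D5: {C4, C7, C8}
  D6: {C1, C3, C4, C6, C7, C8}
No 2 sites suffice: every size-2 union leaves at least one demand point uncovered.
But {D1, D3, D4} covers everything, so the minimum is 3.

3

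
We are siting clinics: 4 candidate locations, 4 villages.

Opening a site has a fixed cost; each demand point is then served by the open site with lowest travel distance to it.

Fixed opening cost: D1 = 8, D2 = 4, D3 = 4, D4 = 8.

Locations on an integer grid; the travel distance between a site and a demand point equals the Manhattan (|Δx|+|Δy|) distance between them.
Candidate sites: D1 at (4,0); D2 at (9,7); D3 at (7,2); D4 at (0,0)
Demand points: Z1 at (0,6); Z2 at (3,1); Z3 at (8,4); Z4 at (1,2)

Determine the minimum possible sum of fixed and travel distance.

Open {D3, D4}: assign each demand point to its cheapest open site.
  Z1→D4 6, Z2→D4 4, Z3→D3 3, Z4→D4 3
  travel distance 16, fixed 12 → total 28.
Compare {D3}: travel distance 25 + fixed 4 = 29.
Compare {D2, D4}: travel distance 17 + fixed 12 = 29.
Compare {D1, D3}: travel distance 20 + fixed 12 = 32.
All other subsets cost ≥ 29. Minimum total cost: 28.

28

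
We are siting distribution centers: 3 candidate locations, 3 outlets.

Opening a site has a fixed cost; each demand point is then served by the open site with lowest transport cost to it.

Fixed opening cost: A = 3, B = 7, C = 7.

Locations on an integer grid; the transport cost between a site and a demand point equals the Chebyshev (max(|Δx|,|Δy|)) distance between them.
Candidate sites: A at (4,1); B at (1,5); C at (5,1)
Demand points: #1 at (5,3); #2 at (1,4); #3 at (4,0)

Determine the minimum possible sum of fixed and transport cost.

9

Open {A}: assign each demand point to its cheapest open site.
  #1→A 2, #2→A 3, #3→A 1
  transport cost 6, fixed 3 → total 9.
Compare {C}: transport cost 7 + fixed 7 = 14.
Compare {A, B}: transport cost 4 + fixed 10 = 14.
Compare {A, C}: transport cost 6 + fixed 10 = 16.
All other subsets cost ≥ 14. Minimum total cost: 9.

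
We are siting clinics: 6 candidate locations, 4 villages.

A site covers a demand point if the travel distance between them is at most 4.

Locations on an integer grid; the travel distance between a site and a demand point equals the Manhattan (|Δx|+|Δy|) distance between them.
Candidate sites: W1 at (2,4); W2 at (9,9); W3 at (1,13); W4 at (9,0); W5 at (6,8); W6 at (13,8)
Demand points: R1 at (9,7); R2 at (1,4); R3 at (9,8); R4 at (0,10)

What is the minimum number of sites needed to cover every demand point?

3

Coverage sets (demand points within 4 of each site):
  W1: {R2}
  W2: {R1, R3}
  W3: {R4}
  W4: {}
  W5: {R1, R3}
  W6: {R3}
No 2 sites suffice: every size-2 union leaves at least one demand point uncovered.
But {W1, W2, W3} covers everything, so the minimum is 3.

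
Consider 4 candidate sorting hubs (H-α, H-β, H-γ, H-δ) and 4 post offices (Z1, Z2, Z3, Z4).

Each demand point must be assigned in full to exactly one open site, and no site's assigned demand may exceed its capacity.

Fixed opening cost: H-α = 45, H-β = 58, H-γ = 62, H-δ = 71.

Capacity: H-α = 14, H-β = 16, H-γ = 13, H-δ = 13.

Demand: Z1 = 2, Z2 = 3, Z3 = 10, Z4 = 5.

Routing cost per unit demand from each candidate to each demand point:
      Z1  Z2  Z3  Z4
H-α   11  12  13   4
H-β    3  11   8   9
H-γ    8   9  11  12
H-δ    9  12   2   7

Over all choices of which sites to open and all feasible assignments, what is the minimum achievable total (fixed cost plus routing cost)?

Open {H-α, H-δ}; cheapest assignment that respects the capacities:
  H-α (cap 14, load 8): Z2, Z4 — cost 3×12 + 5×4 = 56
  H-δ (cap 13, load 12): Z1, Z3 — cost 2×9 + 10×2 = 38
  Shipping 94, fixed 116 → total 210.
  Any other capacity-feasible assignment to {H-α, H-δ} ships for at least 94.
Compare {H-β, H-δ}: its best feasible assignment gives total 233.
Compare {H-α, H-β}: its best feasible assignment gives total 242.
Every other set of open sites that can feasibly serve all demand totals ≥ 233 even under its best assignment. Minimum: 210.

210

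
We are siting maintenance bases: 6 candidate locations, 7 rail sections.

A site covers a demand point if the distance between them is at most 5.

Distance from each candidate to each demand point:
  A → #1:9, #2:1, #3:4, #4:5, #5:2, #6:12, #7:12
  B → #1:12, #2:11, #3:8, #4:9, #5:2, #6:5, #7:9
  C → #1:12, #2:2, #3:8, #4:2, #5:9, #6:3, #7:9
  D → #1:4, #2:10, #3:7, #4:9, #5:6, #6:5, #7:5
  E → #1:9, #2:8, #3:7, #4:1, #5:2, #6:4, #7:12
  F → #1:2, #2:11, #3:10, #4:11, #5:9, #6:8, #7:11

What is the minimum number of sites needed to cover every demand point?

Coverage sets (demand points within 5 of each site):
  A: {#2, #3, #4, #5}
  B: {#5, #6}
  C: {#2, #4, #6}
  D: {#1, #6, #7}
  E: {#4, #5, #6}
  F: {#1}
No single site covers all 7 demand points.
But {A, D} covers everything, so the minimum is 2.

2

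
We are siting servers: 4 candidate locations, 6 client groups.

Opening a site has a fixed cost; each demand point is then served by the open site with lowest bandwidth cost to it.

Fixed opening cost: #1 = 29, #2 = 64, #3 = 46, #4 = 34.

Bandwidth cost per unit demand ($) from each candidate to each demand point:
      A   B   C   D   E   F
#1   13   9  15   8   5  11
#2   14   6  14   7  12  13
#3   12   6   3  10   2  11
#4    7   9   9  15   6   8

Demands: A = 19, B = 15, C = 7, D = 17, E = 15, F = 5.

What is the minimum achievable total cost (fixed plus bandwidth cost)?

Open {#1, #3, #4}: assign each demand point to its cheapest open site.
  A→#4 19×7=133, B→#3 15×6=90, C→#3 7×3=21, D→#1 17×8=136, E→#3 15×2=30, F→#4 5×8=40
  bandwidth cost 450, fixed 109 → total 559.
Compare {#3, #4}: bandwidth cost 484 + fixed 80 = 564.
Compare {#2, #3, #4}: bandwidth cost 433 + fixed 144 = 577.
Compare {#1, #2, #3, #4}: bandwidth cost 433 + fixed 173 = 606.
All other subsets cost ≥ 564. Minimum total cost: 559.

559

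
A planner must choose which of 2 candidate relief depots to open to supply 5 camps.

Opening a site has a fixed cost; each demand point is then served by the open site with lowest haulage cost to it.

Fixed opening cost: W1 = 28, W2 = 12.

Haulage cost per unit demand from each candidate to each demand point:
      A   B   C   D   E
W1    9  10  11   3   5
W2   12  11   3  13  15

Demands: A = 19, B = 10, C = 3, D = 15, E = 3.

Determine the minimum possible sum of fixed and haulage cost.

Open {W1, W2}: assign each demand point to its cheapest open site.
  A→W1 19×9=171, B→W1 10×10=100, C→W2 3×3=9, D→W1 15×3=45, E→W1 3×5=15
  haulage cost 340, fixed 40 → total 380.
Compare {W1}: haulage cost 364 + fixed 28 = 392.
Compare {W2}: haulage cost 587 + fixed 12 = 599.

380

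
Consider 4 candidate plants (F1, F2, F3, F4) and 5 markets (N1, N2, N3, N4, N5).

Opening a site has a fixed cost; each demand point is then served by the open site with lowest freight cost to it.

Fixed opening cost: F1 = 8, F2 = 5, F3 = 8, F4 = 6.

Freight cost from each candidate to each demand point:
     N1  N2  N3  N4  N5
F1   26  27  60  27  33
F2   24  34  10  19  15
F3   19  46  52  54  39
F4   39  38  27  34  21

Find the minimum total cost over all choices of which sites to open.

107

Open {F2}: assign each demand point to its cheapest open site.
  N1→F2 24, N2→F2 34, N3→F2 10, N4→F2 19, N5→F2 15
  freight cost 102, fixed 5 → total 107.
Compare {F1, F2}: freight cost 95 + fixed 13 = 108.
Compare {F2, F3}: freight cost 97 + fixed 13 = 110.
Compare {F1, F2, F3}: freight cost 90 + fixed 21 = 111.
All other subsets cost ≥ 108. Minimum total cost: 107.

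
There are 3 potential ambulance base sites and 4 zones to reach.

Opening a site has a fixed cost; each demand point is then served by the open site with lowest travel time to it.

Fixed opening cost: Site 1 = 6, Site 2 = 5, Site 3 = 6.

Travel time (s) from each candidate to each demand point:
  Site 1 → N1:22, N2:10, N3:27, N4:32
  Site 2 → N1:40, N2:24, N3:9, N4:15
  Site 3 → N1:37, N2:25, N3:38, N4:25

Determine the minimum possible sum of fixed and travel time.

67

Open {Site 1, Site 2}: assign each demand point to its cheapest open site.
  N1→Site 1 22, N2→Site 1 10, N3→Site 2 9, N4→Site 2 15
  travel time 56, fixed 11 → total 67.
Compare {Site 1, Site 2, Site 3}: travel time 56 + fixed 17 = 73.
Compare {Site 2}: travel time 88 + fixed 5 = 93.
Compare {Site 1, Site 3}: travel time 84 + fixed 12 = 96.
All other subsets cost ≥ 73. Minimum total cost: 67.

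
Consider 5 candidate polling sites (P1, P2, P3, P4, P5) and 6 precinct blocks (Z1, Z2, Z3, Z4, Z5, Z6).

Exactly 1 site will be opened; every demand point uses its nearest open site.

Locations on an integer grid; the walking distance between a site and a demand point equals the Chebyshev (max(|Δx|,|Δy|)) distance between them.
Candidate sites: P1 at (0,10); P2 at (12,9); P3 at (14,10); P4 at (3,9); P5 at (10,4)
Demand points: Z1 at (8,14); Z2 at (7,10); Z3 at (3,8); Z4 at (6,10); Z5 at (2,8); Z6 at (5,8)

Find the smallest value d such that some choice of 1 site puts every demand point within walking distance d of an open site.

Open {P4}.
  Farthest demand point is Z1 at walking distance 5 (to P4); all others are ≤ 5.
With {P1} the worst case is 8.
With {P2} the worst case is 10.
No size-1 selection achieves below 5.

5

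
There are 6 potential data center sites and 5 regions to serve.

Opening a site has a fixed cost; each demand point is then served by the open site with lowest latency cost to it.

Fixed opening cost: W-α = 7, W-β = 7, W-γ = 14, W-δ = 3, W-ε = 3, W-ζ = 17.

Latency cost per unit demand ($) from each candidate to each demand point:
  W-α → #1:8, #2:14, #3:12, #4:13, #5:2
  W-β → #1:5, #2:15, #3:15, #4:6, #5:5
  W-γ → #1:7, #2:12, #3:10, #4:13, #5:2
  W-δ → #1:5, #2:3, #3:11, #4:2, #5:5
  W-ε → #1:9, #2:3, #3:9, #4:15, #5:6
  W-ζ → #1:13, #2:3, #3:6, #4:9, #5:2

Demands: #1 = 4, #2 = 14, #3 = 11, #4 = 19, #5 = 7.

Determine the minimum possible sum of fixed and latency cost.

Open {W-δ, W-ζ}: assign each demand point to its cheapest open site.
  #1→W-δ 4×5=20, #2→W-δ 14×3=42, #3→W-ζ 11×6=66, #4→W-δ 19×2=38, #5→W-ζ 7×2=14
  latency cost 180, fixed 20 → total 200.
Compare {W-δ, W-ε, W-ζ}: latency cost 180 + fixed 23 = 203.
Compare {W-α, W-δ, W-ζ}: latency cost 180 + fixed 27 = 207.
Compare {W-β, W-δ, W-ζ}: latency cost 180 + fixed 27 = 207.
All other subsets cost ≥ 203. Minimum total cost: 200.

200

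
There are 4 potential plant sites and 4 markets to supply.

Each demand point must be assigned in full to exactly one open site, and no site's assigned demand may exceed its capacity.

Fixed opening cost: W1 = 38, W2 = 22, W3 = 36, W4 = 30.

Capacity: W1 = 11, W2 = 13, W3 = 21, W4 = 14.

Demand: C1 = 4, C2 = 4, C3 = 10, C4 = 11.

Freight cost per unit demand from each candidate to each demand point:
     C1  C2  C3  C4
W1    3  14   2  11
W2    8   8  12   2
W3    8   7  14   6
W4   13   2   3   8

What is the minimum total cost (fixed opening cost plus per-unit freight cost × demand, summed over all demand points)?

162

Open {W1, W2, W4}; cheapest assignment that respects the capacities:
  W1 (cap 11, load 4): C1 — cost 4×3 = 12
  W2 (cap 13, load 11): C4 — cost 11×2 = 22
  W4 (cap 14, load 14): C2, C3 — cost 4×2 + 10×3 = 38
  Shipping 72, fixed 90 → total 162.
  Any other capacity-feasible assignment to {W1, W2, W4} ships for at least 72.
Compare {W2, W3, W4}: its best feasible assignment gives total 180.
Compare {W1, W2, W3}: its best feasible assignment gives total 198.
Every other set of open sites that can feasibly serve all demand totals ≥ 180 even under its best assignment. Minimum: 162.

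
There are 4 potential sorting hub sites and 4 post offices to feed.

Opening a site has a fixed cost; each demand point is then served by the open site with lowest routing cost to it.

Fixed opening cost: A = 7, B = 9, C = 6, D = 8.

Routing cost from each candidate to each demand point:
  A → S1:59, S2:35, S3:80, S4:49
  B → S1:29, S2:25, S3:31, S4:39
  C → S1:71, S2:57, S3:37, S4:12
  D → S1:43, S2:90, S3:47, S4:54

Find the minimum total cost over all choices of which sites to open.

Open {B, C}: assign each demand point to its cheapest open site.
  S1→B 29, S2→B 25, S3→B 31, S4→C 12
  routing cost 97, fixed 15 → total 112.
Compare {A, B, C}: routing cost 97 + fixed 22 = 119.
Compare {B, C, D}: routing cost 97 + fixed 23 = 120.
Compare {A, B, C, D}: routing cost 97 + fixed 30 = 127.
All other subsets cost ≥ 119. Minimum total cost: 112.

112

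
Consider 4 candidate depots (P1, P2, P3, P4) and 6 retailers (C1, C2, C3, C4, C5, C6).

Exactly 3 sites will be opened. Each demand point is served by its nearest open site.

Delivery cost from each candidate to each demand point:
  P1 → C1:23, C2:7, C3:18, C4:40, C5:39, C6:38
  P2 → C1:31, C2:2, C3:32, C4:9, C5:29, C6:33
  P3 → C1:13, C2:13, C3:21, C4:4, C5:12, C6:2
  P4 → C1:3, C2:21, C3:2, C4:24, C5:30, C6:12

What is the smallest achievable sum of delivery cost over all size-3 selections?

Open {P2, P3, P4}.
  C1→P4 3, C2→P2 2, C3→P4 2, C4→P3 4, C5→P3 12, C6→P3 2  ⇒ total 25.
Compare {P1, P3, P4}: total 30.
Compare {P1, P2, P3}: total 51.
No size-3 selection does better; minimum is 25.

25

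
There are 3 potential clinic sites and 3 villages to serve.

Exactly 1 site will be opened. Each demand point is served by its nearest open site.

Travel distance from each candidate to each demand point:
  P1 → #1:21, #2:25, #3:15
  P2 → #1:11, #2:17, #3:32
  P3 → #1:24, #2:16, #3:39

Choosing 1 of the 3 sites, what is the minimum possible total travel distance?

60

Open {P2}.
  #1→P2 11, #2→P2 17, #3→P2 32  ⇒ total 60.
Compare {P1}: total 61.
Compare {P3}: total 79.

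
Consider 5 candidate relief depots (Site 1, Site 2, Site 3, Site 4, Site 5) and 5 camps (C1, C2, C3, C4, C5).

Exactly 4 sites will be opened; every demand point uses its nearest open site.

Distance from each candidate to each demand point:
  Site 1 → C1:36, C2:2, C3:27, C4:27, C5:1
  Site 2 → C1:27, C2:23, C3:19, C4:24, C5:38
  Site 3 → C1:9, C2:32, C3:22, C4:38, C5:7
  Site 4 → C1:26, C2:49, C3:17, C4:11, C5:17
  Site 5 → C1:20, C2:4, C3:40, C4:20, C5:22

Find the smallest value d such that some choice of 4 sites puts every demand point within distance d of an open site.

Open {Site 1, Site 2, Site 3, Site 4}.
  Farthest demand point is C3 at distance 17 (to Site 4); all others are ≤ 17.
With {Site 1, Site 3, Site 4, Site 5} the worst case is 17.
With {Site 2, Site 3, Site 4, Site 5} the worst case is 17.
No size-4 selection achieves below 17.

17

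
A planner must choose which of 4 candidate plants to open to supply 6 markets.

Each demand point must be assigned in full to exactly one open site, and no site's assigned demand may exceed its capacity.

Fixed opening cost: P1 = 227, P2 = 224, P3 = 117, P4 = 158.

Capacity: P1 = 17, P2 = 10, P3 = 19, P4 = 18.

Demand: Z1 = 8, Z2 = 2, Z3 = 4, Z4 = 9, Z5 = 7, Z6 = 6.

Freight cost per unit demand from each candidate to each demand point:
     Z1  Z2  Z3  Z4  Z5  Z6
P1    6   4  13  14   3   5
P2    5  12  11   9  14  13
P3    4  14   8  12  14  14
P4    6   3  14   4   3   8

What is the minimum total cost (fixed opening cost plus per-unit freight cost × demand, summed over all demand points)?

486

Open {P3, P4}; cheapest assignment that respects the capacities:
  P3 (cap 19, load 18): Z1, Z3, Z6 — cost 8×4 + 4×8 + 6×14 = 148
  P4 (cap 18, load 18): Z2, Z4, Z5 — cost 2×3 + 9×4 + 7×3 = 63
  Shipping 211, fixed 275 → total 486.
  Any other capacity-feasible assignment to {P3, P4} ships for at least 211.
Compare {P1, P3}: its best feasible assignment gives total 615.
Compare {P1, P3, P4}: its best feasible assignment gives total 659.
Every other set of open sites that can feasibly serve all demand totals ≥ 615 even under its best assignment. Minimum: 486.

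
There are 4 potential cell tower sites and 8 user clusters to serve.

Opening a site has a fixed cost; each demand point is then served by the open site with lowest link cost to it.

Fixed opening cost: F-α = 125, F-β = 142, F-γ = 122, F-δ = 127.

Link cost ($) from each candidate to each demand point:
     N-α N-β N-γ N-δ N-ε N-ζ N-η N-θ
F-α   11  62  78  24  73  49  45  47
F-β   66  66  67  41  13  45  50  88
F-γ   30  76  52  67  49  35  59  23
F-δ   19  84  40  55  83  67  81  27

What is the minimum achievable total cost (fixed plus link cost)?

Open {F-γ}: assign each demand point to its cheapest open site.
  N-α→F-γ 30, N-β→F-γ 76, N-γ→F-γ 52, N-δ→F-γ 67, N-ε→F-γ 49, N-ζ→F-γ 35, N-η→F-γ 59, N-θ→F-γ 23
  link cost 391, fixed 122 → total 513.
Compare {F-α}: link cost 389 + fixed 125 = 514.
Compare {F-α, F-γ}: link cost 301 + fixed 247 = 548.
Compare {F-β, F-δ}: link cost 301 + fixed 269 = 570.
All other subsets cost ≥ 514. Minimum total cost: 513.

513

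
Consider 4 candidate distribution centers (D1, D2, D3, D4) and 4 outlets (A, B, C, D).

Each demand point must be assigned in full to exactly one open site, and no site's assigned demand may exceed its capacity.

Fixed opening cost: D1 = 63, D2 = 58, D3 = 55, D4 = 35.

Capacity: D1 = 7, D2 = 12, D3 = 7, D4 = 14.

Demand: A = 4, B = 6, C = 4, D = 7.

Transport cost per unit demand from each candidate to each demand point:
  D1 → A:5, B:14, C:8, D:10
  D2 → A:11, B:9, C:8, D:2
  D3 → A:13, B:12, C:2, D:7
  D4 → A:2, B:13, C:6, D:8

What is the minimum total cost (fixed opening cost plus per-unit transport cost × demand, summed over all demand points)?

Open {D2, D4}; cheapest assignment that respects the capacities:
  D2 (cap 12, load 7): D — cost 7×2 = 14
  D4 (cap 14, load 14): A, B, C — cost 4×2 + 6×13 + 4×6 = 110
  Shipping 124, fixed 93 → total 217.
  Any other capacity-feasible assignment to {D2, D4} ships for at least 124.
Compare {D3, D4}: its best feasible assignment gives total 249.
Compare {D2, D3, D4}: its best feasible assignment gives total 256.
Every other set of open sites that can feasibly serve all demand totals ≥ 249 even under its best assignment. Minimum: 217.

217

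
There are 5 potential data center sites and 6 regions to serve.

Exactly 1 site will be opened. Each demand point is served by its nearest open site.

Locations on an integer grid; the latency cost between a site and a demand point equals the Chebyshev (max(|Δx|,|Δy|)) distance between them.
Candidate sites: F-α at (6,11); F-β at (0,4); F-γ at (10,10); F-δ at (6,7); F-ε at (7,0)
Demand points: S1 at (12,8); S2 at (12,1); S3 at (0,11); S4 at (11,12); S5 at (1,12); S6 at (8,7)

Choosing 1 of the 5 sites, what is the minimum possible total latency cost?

30

Open {F-δ}.
  S1→F-δ 6, S2→F-δ 6, S3→F-δ 6, S4→F-δ 5, S5→F-δ 5, S6→F-δ 2  ⇒ total 30.
Compare {F-γ}: total 35.
Compare {F-α}: total 36.
No size-1 selection does better; minimum is 30.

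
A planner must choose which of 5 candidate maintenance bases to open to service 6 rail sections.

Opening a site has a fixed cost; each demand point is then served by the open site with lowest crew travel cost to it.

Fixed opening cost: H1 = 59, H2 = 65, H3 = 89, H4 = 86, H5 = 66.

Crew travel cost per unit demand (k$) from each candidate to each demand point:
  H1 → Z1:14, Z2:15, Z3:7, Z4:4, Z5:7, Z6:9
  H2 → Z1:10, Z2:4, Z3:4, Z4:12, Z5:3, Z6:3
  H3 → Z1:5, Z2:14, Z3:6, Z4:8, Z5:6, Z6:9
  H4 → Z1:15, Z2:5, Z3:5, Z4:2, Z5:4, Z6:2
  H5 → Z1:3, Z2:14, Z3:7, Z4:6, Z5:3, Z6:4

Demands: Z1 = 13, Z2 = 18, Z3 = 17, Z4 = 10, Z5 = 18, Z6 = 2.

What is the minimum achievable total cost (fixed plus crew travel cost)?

Open {H2, H5}: assign each demand point to its cheapest open site.
  Z1→H5 13×3=39, Z2→H2 18×4=72, Z3→H2 17×4=68, Z4→H5 10×6=60, Z5→H2 18×3=54, Z6→H2 2×3=6
  crew travel cost 299, fixed 131 → total 430.
Compare {H4, H5}: crew travel cost 292 + fixed 152 = 444.
Compare {H1, H2, H5}: crew travel cost 279 + fixed 190 = 469.
Compare {H2, H4, H5}: crew travel cost 257 + fixed 217 = 474.
All other subsets cost ≥ 444. Minimum total cost: 430.

430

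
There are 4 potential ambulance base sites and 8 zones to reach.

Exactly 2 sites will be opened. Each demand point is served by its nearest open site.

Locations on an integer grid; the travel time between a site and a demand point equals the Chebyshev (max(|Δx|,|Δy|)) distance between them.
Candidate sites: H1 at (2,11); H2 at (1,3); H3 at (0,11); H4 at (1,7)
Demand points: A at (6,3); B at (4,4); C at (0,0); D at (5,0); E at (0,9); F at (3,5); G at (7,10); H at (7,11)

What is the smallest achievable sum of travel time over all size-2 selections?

Open {H1, H2}.
  A→H2 5, B→H2 3, C→H2 3, D→H2 4, E→H1 2, F→H2 2, G→H1 5, H→H1 5  ⇒ total 29.
Compare {H2, H4}: total 31.
Compare {H2, H3}: total 33.
No size-2 selection does better; minimum is 29.

29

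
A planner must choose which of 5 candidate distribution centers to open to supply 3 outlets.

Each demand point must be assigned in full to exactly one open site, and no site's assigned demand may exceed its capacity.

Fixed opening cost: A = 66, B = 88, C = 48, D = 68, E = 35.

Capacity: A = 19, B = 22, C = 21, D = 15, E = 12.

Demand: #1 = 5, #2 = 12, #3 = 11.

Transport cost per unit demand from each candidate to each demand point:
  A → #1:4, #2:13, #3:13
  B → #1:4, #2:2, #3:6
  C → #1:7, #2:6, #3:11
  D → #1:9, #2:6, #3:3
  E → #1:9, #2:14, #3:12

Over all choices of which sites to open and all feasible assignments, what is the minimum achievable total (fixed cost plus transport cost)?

Open {B, D}; cheapest assignment that respects the capacities:
  B (cap 22, load 17): #1, #2 — cost 5×4 + 12×2 = 44
  D (cap 15, load 11): #3 — cost 11×3 = 33
  Shipping 77, fixed 156 → total 233.
  Any other capacity-feasible assignment to {B, D} ships for at least 77.
Compare {C, D}: its best feasible assignment gives total 256.
Compare {B, D, E}: its best feasible assignment gives total 268.
Every other set of open sites that can feasibly serve all demand totals ≥ 256 even under its best assignment. Minimum: 233.

233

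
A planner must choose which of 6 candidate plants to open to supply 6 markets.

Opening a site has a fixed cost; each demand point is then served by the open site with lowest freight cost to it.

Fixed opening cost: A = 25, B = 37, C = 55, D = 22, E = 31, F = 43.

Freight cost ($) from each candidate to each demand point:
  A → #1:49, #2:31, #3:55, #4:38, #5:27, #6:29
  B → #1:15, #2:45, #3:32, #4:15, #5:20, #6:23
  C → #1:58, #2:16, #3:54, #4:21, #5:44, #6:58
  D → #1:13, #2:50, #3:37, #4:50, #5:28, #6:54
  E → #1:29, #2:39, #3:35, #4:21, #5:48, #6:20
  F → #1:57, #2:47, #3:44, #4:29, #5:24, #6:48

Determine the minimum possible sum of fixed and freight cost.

187

Open {B}: assign each demand point to its cheapest open site.
  #1→B 15, #2→B 45, #3→B 32, #4→B 15, #5→B 20, #6→B 23
  freight cost 150, fixed 37 → total 187.
Compare {A, B}: freight cost 136 + fixed 62 = 198.
Compare {B, D}: freight cost 148 + fixed 59 = 207.
Compare {B, E}: freight cost 141 + fixed 68 = 209.
All other subsets cost ≥ 198. Minimum total cost: 187.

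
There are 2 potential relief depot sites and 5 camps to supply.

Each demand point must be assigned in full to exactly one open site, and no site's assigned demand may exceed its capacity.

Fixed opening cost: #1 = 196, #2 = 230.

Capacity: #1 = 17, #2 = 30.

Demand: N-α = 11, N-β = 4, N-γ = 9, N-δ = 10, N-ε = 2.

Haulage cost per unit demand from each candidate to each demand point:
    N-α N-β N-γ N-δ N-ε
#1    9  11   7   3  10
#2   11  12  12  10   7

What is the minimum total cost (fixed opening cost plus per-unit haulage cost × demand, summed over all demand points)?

743

Open {#1, #2}; cheapest assignment that respects the capacities:
  #1 (cap 17, load 14): N-β, N-δ — cost 4×11 + 10×3 = 74
  #2 (cap 30, load 22): N-α, N-γ, N-ε — cost 11×11 + 9×12 + 2×7 = 243
  Shipping 317, fixed 426 → total 743.
  Any other capacity-feasible assignment to {#1, #2} ships for at least 317.
Total demand is 36 and no other set of sites has combined capacity ≥ 36, so {#1, #2} is the only feasible choice of open sites. Minimum: 743.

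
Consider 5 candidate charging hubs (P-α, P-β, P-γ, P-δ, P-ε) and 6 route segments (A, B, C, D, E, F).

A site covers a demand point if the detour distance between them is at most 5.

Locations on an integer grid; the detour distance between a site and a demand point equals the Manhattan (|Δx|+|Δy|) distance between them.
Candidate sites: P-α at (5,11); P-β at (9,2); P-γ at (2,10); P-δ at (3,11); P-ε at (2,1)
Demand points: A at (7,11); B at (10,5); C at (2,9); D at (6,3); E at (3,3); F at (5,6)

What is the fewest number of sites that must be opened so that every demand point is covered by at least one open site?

3

Coverage sets (demand points within 5 of each site):
  P-α: {A, C, F}
  P-β: {B, D}
  P-γ: {C}
  P-δ: {A, C}
  P-ε: {E}
No 2 sites suffice: every size-2 union leaves at least one demand point uncovered.
But {P-α, P-β, P-ε} covers everything, so the minimum is 3.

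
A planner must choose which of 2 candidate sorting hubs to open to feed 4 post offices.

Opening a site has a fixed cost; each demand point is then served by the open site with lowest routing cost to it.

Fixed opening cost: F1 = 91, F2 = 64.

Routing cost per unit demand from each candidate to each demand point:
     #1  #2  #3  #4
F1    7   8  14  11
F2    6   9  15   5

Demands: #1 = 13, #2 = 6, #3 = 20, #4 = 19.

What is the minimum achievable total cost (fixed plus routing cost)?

Open {F2}: assign each demand point to its cheapest open site.
  #1→F2 13×6=78, #2→F2 6×9=54, #3→F2 20×15=300, #4→F2 19×5=95
  routing cost 527, fixed 64 → total 591.
Compare {F1, F2}: routing cost 501 + fixed 155 = 656.
Compare {F1}: routing cost 628 + fixed 91 = 719.

591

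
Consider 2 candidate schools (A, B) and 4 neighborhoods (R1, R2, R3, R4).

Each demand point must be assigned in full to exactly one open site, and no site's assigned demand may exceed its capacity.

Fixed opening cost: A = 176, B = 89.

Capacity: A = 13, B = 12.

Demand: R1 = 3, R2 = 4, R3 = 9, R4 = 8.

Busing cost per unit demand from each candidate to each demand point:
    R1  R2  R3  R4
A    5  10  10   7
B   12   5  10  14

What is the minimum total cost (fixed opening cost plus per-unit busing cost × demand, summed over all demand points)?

487

Open {A, B}; cheapest assignment that respects the capacities:
  A (cap 13, load 12): R2, R4 — cost 4×10 + 8×7 = 96
  B (cap 12, load 12): R1, R3 — cost 3×12 + 9×10 = 126
  Shipping 222, fixed 265 → total 487.
  Any other capacity-feasible assignment to {A, B} ships for at least 222.
Total demand is 24 and no other set of sites has combined capacity ≥ 24, so {A, B} is the only feasible choice of open sites. Minimum: 487.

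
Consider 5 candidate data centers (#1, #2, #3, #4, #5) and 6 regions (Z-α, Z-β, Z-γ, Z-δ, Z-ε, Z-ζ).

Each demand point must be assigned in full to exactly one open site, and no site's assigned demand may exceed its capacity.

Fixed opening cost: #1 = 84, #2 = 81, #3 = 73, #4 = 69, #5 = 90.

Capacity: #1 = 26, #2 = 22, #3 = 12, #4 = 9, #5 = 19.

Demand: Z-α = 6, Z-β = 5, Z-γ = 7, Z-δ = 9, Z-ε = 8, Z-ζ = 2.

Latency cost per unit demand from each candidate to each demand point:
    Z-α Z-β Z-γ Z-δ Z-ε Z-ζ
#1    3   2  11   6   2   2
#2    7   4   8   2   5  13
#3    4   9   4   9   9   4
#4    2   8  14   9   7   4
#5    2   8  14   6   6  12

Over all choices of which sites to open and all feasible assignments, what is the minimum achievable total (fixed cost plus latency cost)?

Open {#1, #2}; cheapest assignment that respects the capacities:
  #1 (cap 26, load 21): Z-α, Z-β, Z-ε, Z-ζ — cost 6×3 + 5×2 + 8×2 + 2×2 = 48
  #2 (cap 22, load 16): Z-γ, Z-δ — cost 7×8 + 9×2 = 74
  Shipping 122, fixed 165 → total 287.
  Any other capacity-feasible assignment to {#1, #2} ships for at least 122.
Compare {#1, #3}: its best feasible assignment gives total 322.
Compare {#1, #2, #3}: its best feasible assignment gives total 332.
Every other set of open sites that can feasibly serve all demand totals ≥ 322 even under its best assignment. Minimum: 287.

287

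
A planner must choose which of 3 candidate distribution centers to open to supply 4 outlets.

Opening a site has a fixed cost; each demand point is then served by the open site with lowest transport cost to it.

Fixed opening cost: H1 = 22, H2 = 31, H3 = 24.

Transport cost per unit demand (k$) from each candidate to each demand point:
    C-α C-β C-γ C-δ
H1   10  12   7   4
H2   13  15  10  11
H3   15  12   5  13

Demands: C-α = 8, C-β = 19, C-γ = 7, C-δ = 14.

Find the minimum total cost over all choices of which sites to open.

435

Open {H1}: assign each demand point to its cheapest open site.
  C-α→H1 8×10=80, C-β→H1 19×12=228, C-γ→H1 7×7=49, C-δ→H1 14×4=56
  transport cost 413, fixed 22 → total 435.
Compare {H1, H3}: transport cost 399 + fixed 46 = 445.
Compare {H1, H2}: transport cost 413 + fixed 53 = 466.
Compare {H1, H2, H3}: transport cost 399 + fixed 77 = 476.
All other subsets cost ≥ 445. Minimum total cost: 435.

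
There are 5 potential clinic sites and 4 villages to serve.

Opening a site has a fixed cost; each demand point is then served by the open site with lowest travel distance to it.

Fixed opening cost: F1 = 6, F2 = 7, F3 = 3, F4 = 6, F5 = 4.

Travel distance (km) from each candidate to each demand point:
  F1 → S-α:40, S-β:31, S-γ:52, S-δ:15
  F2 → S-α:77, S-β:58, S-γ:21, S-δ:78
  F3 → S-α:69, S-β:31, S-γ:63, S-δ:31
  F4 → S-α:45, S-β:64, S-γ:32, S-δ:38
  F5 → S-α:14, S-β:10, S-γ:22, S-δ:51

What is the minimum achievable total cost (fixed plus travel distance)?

Open {F1, F5}: assign each demand point to its cheapest open site.
  S-α→F5 14, S-β→F5 10, S-γ→F5 22, S-δ→F1 15
  travel distance 61, fixed 10 → total 71.
Compare {F1, F3, F5}: travel distance 61 + fixed 13 = 74.
Compare {F1, F2, F5}: travel distance 60 + fixed 17 = 77.
Compare {F1, F4, F5}: travel distance 61 + fixed 16 = 77.
All other subsets cost ≥ 74. Minimum total cost: 71.

71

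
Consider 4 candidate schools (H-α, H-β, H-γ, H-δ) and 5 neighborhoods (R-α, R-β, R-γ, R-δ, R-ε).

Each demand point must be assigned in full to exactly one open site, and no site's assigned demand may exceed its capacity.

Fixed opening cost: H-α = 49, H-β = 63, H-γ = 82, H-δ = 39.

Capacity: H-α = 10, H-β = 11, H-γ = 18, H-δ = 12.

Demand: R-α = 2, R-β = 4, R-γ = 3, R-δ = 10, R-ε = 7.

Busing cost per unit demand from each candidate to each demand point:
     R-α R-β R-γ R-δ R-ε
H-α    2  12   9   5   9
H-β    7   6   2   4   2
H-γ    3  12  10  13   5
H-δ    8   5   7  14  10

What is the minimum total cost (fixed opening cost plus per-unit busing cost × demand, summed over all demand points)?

257

Open {H-α, H-β, H-δ}; cheapest assignment that respects the capacities:
  H-α (cap 10, load 10): R-δ — cost 10×5 = 50
  H-β (cap 11, load 10): R-γ, R-ε — cost 3×2 + 7×2 = 20
  H-δ (cap 12, load 6): R-α, R-β — cost 2×8 + 4×5 = 36
  Shipping 106, fixed 151 → total 257.
  Any other capacity-feasible assignment to {H-α, H-β, H-δ} ships for at least 106.
Compare {H-α, H-γ}: its best feasible assignment gives total 300.
Compare {H-α, H-γ, H-δ}: its best feasible assignment gives total 302.
Every other set of open sites that can feasibly serve all demand totals ≥ 300 even under its best assignment. Minimum: 257.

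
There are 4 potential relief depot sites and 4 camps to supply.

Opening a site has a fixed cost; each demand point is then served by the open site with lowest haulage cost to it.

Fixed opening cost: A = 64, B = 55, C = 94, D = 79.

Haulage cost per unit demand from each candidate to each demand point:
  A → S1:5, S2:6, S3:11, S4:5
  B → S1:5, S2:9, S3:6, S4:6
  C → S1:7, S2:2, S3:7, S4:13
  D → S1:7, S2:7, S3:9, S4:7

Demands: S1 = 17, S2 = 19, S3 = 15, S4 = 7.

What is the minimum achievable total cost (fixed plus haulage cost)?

404

Open {B, C}: assign each demand point to its cheapest open site.
  S1→B 17×5=85, S2→C 19×2=38, S3→B 15×6=90, S4→B 7×6=42
  haulage cost 255, fixed 149 → total 404.
Compare {A, C}: haulage cost 263 + fixed 158 = 421.
Compare {B}: haulage cost 388 + fixed 55 = 443.
Compare {A, B}: haulage cost 324 + fixed 119 = 443.
All other subsets cost ≥ 421. Minimum total cost: 404.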